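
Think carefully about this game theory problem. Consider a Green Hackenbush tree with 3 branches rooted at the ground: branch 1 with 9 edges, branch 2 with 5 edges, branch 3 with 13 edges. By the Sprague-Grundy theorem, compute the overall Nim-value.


The tree has 3 branches from the ground vertex.
In Green Hackenbush, the Nim-value of a simple path of length k is k.
Branch 1: length 9, Nim-value = 9
Branch 2: length 5, Nim-value = 5
Branch 3: length 13, Nim-value = 13
Total Nim-value = XOR of all branch values:
0 XOR 9 = 9
9 XOR 5 = 12
12 XOR 13 = 1
Nim-value of the tree = 1

1


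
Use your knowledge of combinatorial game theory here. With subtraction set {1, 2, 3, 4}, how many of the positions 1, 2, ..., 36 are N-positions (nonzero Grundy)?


Subtraction set S = {1, 2, 3, 4}, so G(n) = n mod 5.
G(n) = 0 when n is a multiple of 5.
Multiples of 5 in [1, 36]: 7
N-positions (nonzero Grundy) = 36 - 7 = 29

29


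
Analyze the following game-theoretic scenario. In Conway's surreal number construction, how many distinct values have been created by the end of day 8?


Day 0: {|} = 0 is born. Count = 1.
Day n: the number of surreal numbers born by day n is 2^(n+1) - 1.
By day 0: 2^1 - 1 = 1
By day 1: 2^2 - 1 = 3
By day 2: 2^3 - 1 = 7
By day 3: 2^4 - 1 = 15
By day 4: 2^5 - 1 = 31
By day 5: 2^6 - 1 = 63
By day 6: 2^7 - 1 = 127
By day 7: 2^8 - 1 = 255
By day 8: 2^9 - 1 = 511
By day 8: 511 surreal numbers.

511


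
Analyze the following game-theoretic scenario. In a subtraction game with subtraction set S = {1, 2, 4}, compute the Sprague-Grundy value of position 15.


The subtraction set is S = {1, 2, 4}.
G(k) = mex{ G(k - s) : s in S, s <= k }. We compute iteratively: G(0) = 0.
G(1) = mex({0}) = 1
G(2) = mex({0, 1}) = 2
G(3) = mex({1, 2}) = 0
G(4) = mex({0, 2}) = 1
G(5) = mex({0, 1}) = 2
G(6) = mex({1, 2}) = 0
Observe that G(3)..G(6) = 0, 1, 2, 0 repeats G(0)..G(3) = 0, 1, 2, 0.
For k >= max(S) = 4, G(k) is determined by the previous 4 values G(k-4)..G(k-1); a window of 4 consecutive values has recurred shifted by 3, so by induction G(k + 3) = G(k) for all k >= 0: the sequence is periodic from the start with period 3.
One period: G(0..2) = 0, 1, 2.
15 mod 3 = 0, so G(15) = G(0) = 0.

0


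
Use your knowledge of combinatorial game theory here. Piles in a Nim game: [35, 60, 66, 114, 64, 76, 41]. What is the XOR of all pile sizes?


We need the XOR (exclusive or) of all pile sizes.
After XOR-ing pile 1 (size 35): 0 XOR 35 = 35
After XOR-ing pile 2 (size 60): 35 XOR 60 = 31
After XOR-ing pile 3 (size 66): 31 XOR 66 = 93
After XOR-ing pile 4 (size 114): 93 XOR 114 = 47
After XOR-ing pile 5 (size 64): 47 XOR 64 = 111
After XOR-ing pile 6 (size 76): 111 XOR 76 = 35
After XOR-ing pile 7 (size 41): 35 XOR 41 = 10
The Nim-value of this position is 10.

10


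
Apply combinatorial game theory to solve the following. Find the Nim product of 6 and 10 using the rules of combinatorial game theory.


Nim multiplication is bilinear over XOR: (u XOR v) * w = (u*w) XOR (v*w).
So we split each operand into its bit components and XOR the pairwise Nim products.
6 = 2 + 4 (as XOR of powers of 2).
10 = 2 + 8 (as XOR of powers of 2).
Using the standard Nim-product table on single bits:
  2*2 = 3,   2*4 = 8,   2*8 = 12,
  4*4 = 6,   4*8 = 11,  8*8 = 13,
and  1*x = x (identity), k*l = l*k (commutative).
Pairwise Nim products:
  2 * 2 = 3
  2 * 8 = 12
  4 * 2 = 8
  4 * 8 = 11
XOR them: 3 XOR 12 XOR 8 XOR 11 = 12.
Result: 6 * 10 = 12 (in Nim).

12


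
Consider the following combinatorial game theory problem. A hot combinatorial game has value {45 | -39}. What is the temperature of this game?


The game is {45 | -39}, a switch {a | b} with numbers a > b.
Cooling {a | b} by t gives {a - t | b + t}, which stops being hot when a - t = b + t, i.e. at t = (a - b)/2. So the temperature of a switch is (a - b)/2.
Temperature = (Left option - Right option) / 2
= (45 - (-39)) / 2
= 84 / 2
= 42

42


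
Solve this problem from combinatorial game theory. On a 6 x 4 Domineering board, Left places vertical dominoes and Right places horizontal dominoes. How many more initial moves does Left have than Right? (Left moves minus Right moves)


Board is 6 x 4 (rows x cols).
Left (vertical) placements: (rows-1) * cols = 5 * 4 = 20
Right (horizontal) placements: rows * (cols-1) = 6 * 3 = 18
Advantage = Left - Right = 20 - 18 = 2

2


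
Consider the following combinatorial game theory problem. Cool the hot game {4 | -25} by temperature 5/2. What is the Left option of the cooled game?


Original game: {4 | -25} (a switch {a | b} with a > b).
Cooling by t (for t below the temperature (a - b)/2 = 29/2) taxes each move by t: {a | b} cooled by t is {a - t | b + t}.
Cooling amount: t = 5/2
Cooled Left option: 4 - 5/2 = 3/2
Cooled Right option: -25 + 5/2 = -45/2
Cooled game: {3/2 | -45/2}
Left option = 3/2

3/2


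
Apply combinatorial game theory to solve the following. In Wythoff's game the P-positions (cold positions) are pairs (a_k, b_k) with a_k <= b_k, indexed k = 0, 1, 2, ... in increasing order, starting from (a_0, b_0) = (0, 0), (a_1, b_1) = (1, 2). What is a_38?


By Wythoff's theorem, a_k = floor(k * phi) and b_k = floor(k * phi^2) = a_k + k, where phi = (1 + sqrt(5))/2 is the golden ratio.
phi = (1 + sqrt(5))/2 = 1.618034
k = 38
k * phi = 38 * 1.618034 = 61.485292
a_38 = floor(k * phi) = 61

61


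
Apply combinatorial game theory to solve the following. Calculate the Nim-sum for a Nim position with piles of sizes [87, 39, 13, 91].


We need the XOR (exclusive or) of all pile sizes.
After XOR-ing pile 1 (size 87): 0 XOR 87 = 87
After XOR-ing pile 2 (size 39): 87 XOR 39 = 112
After XOR-ing pile 3 (size 13): 112 XOR 13 = 125
After XOR-ing pile 4 (size 91): 125 XOR 91 = 38
The Nim-value of this position is 38.

38


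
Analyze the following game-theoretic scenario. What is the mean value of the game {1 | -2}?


Game = {1 | -2}, a switch {a | b} with numbers a > b.
Its thermograph has left wall a - t and right wall b + t, which meet at t = (a - b)/2, where both equal (a + b)/2. So the mast (mean value) is at (a + b)/2.
Mean = (1 + (-2))/2 = -1/2 = -1/2

-1/2


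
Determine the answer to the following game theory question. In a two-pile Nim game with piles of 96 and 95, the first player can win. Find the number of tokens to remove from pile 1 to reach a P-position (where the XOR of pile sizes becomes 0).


Piles: 96 and 95
Current XOR: 96 XOR 95 = 63 (non-zero, so this is an N-position).
To make the XOR zero, we need to find a move that balances the piles.
For pile 1 (size 96): target = 96 XOR 63 = 95
We reduce pile 1 from 96 to 95.
Tokens removed: 96 - 95 = 1
Verification: 95 XOR 95 = 0

1


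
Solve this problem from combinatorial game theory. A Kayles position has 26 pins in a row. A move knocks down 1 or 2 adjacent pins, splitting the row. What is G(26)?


Kayles: a move removes 1 or 2 adjacent pins from a contiguous row.
Removing pins from a row of k leaves two independent rows (a, b) with a + b = k - 1 (one pin) or a + b = k - 2 (two pins); an end removal gives a = 0.
By Sprague-Grundy, G(k) = mex{ G(a) XOR G(b) } over all these splits. G(0) = 0.
G(1): splits (0,0):0^0=0 -> mex({0}) = 1
G(2): splits (0,1):0^1=1 (0,0):0^0=0 -> mex({0, 1}) = 2
G(3): splits (0,2):0^2=2 (1,1):1^1=0 (0,1):0^1=1 -> mex({0, 1, 2}) = 3
G(4): splits (0,3):0^3=3 (1,2):1^2=3 (0,2):0^2=2 (1,1):1^1=0 -> mex({0, 2, 3}) = 1
G(5): splits (0,4):0^1=1 (1,3):1^3=2 (2,2):2^2=0 (0,3):0^3=3 (1,2):1^2=3 -> mex({0, 1, 2, 3}) = 4
G(6) = mex({0, 1, 2, 4}) = 3
G(7) = mex({0, 1, 3, 4, 5}) = 2
G(8) = mex({0, 2, 3, 5, 6}) = 1
G(9) = mex({0, 1, 2, 3, 6, 7}) = 4
G(10) = mex({0, 1, 3, 4, 5, 7}) = 2
G(11) = mex({0, 1, 2, 3, 4, 5}) = 6
G(12) = mex({0, 1, 2, 3, 5, 6, 7}) = 4
G(13) = mex({0, 2, 3, 4, 6, 7}) = 1
G(14) = mex({0, 1, 4, 5, 6, 7}) = 2
G(15) = mex({0, 1, 2, 3, 4, 5, 6}) = 7
G(16) = mex({0, 2, 3, 5, 6, 7}) = 1
G(17) = mex({0, 1, 2, 3, 5, 6, 7}) = 4
G(18) = mex({0, 1, 2, 4, 5, 6}) = 3
G(19) = mex({0, 1, 3, 4, 5, 7}) = 2
G(20) = mex({0, 2, 3, 4, 5, 6, 7}) = 1
G(21) = mex({0, 1, 2, 3, 5, 6, 7}) = 4
G(22) = mex({0, 1, 2, 3, 4, 5, 7}) = 6
G(23) = mex({0, 1, 2, 3, 4, 5, 6}) = 7
G(24) = mex({0, 1, 2, 3, 5, 6, 7}) = 4
G(25) = mex({0, 2, 3, 4, 6, 7}) = 1
G(26) = mex({0, 1, 3, 4, 5, 6, 7}) = 2
Therefore G(26) = 2.

2


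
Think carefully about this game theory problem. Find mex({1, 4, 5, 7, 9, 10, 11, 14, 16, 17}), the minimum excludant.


Set = {1, 4, 5, 7, 9, 10, 11, 14, 16, 17}
0 is NOT in the set. This is the mex.
mex = 0

0


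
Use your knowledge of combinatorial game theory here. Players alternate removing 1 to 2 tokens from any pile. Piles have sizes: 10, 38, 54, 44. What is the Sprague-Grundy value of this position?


Subtraction set: {1, 2}
For this subtraction set, G(n) = n mod 3 (period = max + 1 = 3).
Pile 1 (size 10): G(10) = 10 mod 3 = 1
Pile 2 (size 38): G(38) = 38 mod 3 = 2
Pile 3 (size 54): G(54) = 54 mod 3 = 0
Pile 4 (size 44): G(44) = 44 mod 3 = 2
Total Grundy value = XOR of all: 1 XOR 2 XOR 0 XOR 2 = 1

1


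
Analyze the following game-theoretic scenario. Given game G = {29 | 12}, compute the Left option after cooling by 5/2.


Original game: {29 | 12} (a switch {a | b} with a > b).
Cooling by t (for t below the temperature (a - b)/2 = 17/2) taxes each move by t: {a | b} cooled by t is {a - t | b + t}.
Cooling amount: t = 5/2
Cooled Left option: 29 - 5/2 = 53/2
Cooled Right option: 12 + 5/2 = 29/2
Cooled game: {53/2 | 29/2}
Left option = 53/2

53/2


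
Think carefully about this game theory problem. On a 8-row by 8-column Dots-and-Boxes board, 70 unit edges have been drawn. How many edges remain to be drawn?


Grid: 8 x 8 boxes, i.e. 9 rows and 9 columns of dots.
Horizontal edges: (rows + 1) * cols = 9 * 8 = 72
Vertical edges: rows * (cols + 1) = 8 * 9 = 72
Total edges: 72 + 72 = 144
Edges drawn: 70
Remaining: 144 - 70 = 74

74


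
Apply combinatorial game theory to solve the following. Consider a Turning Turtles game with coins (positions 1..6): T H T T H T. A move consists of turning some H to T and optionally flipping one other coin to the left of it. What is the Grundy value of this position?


Coins: T H T T H T
Key fact: a single head at position k behaves exactly like a Nim heap of size k (turning it to T and optionally flipping a coin at j < k corresponds to moving the heap from k to j, or to 0), and heads combine as a disjunctive sum (two heads at the same place would cancel, matching j XOR j = 0). So the Nim-value is the XOR of the 1-indexed positions of the heads.
Face-up positions (1-indexed): [2, 5]
XOR 0 with 2: 0 XOR 2 = 2
XOR 2 with 5: 2 XOR 5 = 7
Nim-value = 7

7


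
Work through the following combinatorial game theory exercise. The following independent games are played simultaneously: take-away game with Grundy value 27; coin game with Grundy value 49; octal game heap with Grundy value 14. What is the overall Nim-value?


By the Sprague-Grundy theorem, the Grundy value of a sum of games is the XOR of individual Grundy values.
take-away game: Grundy value = 27. Running XOR: 0 XOR 27 = 27
coin game: Grundy value = 49. Running XOR: 27 XOR 49 = 42
octal game heap: Grundy value = 14. Running XOR: 42 XOR 14 = 36
The combined Grundy value is 36.

36


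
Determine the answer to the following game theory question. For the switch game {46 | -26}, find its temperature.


The game is {46 | -26}, a switch {a | b} with numbers a > b.
Cooling {a | b} by t gives {a - t | b + t}, which stops being hot when a - t = b + t, i.e. at t = (a - b)/2. So the temperature of a switch is (a - b)/2.
Temperature = (Left option - Right option) / 2
= (46 - (-26)) / 2
= 72 / 2
= 36

36


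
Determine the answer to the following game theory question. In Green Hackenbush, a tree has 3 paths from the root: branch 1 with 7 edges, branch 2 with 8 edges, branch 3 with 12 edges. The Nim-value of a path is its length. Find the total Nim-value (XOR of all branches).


The tree has 3 branches from the ground vertex.
In Green Hackenbush, the Nim-value of a simple path of length k is k.
Branch 1: length 7, Nim-value = 7
Branch 2: length 8, Nim-value = 8
Branch 3: length 12, Nim-value = 12
Total Nim-value = XOR of all branch values:
0 XOR 7 = 7
7 XOR 8 = 15
15 XOR 12 = 3
Nim-value of the tree = 3

3


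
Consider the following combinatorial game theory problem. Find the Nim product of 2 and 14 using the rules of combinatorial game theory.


Nim multiplication is bilinear over XOR: (u XOR v) * w = (u*w) XOR (v*w).
So we split each operand into its bit components and XOR the pairwise Nim products.
2 = 2 (as XOR of powers of 2).
14 = 2 + 4 + 8 (as XOR of powers of 2).
Using the standard Nim-product table on single bits:
  2*2 = 3,   2*4 = 8,   2*8 = 12,
  4*4 = 6,   4*8 = 11,  8*8 = 13,
and  1*x = x (identity), k*l = l*k (commutative).
Pairwise Nim products:
  2 * 2 = 3
  2 * 4 = 8
  2 * 8 = 12
XOR them: 3 XOR 8 XOR 12 = 7.
Result: 2 * 14 = 7 (in Nim).

7


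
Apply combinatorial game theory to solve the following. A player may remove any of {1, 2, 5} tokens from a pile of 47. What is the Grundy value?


The subtraction set is S = {1, 2, 5}.
G(k) = mex{ G(k - s) : s in S, s <= k }. We compute iteratively: G(0) = 0.
G(1) = mex({0}) = 1
G(2) = mex({0, 1}) = 2
G(3) = mex({1, 2}) = 0
G(4) = mex({0, 2}) = 1
G(5) = mex({0, 1}) = 2
G(6) = mex({1, 2}) = 0
G(7) = mex({0, 2}) = 1
Observe that G(3)..G(7) = 0, 1, 2, 0, 1 repeats G(0)..G(4) = 0, 1, 2, 0, 1.
For k >= max(S) = 5, G(k) is determined by the previous 5 values G(k-5)..G(k-1); a window of 5 consecutive values has recurred shifted by 3, so by induction G(k + 3) = G(k) for all k >= 0: the sequence is periodic from the start with period 3.
One period: G(0..2) = 0, 1, 2.
47 mod 3 = 2, so G(47) = G(2) = 2.

2


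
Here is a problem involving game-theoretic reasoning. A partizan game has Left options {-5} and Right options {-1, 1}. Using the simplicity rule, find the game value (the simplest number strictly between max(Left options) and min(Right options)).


Left options: {-5}, max = -5
Right options: {-1, 1}, min = -1
All options are numbers and max(Left) < min(Right), so by the simplicity theorem the value is the simplest (earliest-born) number strictly between -5 and -1.
Integers -4 through -2 all lie strictly between -5 and -1.
Among integers, the simplest (lowest birthday = smallest |n|; 0 is born on day 0, +-n on day n) is -2.
No non-integer in the interval can be simpler: if x is a non-integer in the interval, then floor(x) or ceil(x) also lies in the interval (the interval contains an integer), and both are proper prefixes of x's sign expansion, i.e. born earlier. So the game value is -2.
Game value = -2

-2


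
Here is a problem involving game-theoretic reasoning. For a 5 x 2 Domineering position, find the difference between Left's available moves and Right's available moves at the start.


Board is 5 x 2 (rows x cols).
Left (vertical) placements: (rows-1) * cols = 4 * 2 = 8
Right (horizontal) placements: rows * (cols-1) = 5 * 1 = 5
Advantage = Left - Right = 8 - 5 = 3

3


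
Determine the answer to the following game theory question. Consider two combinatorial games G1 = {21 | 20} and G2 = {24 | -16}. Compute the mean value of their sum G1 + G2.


G1 = {21 | 20}, G2 = {24 | -16}
Each is a switch {a | b} with numbers a > b; its mean value is (a + b)/2, and mean value is additive over game sums: m(G1 + G2) = m(G1) + m(G2).
Mean of G1 = (21 + (20))/2 = 41/2 = 41/2
Mean of G2 = (24 + (-16))/2 = 8/2 = 4
Mean of G1 + G2 = 41/2 + 4 = 49/2

49/2


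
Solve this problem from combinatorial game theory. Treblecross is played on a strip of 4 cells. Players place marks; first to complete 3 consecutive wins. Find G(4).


Treblecross: place X on empty cells; 3-in-a-row wins.
Playing within two cells of an existing X lets the opponent win at once, so sensible play treats the cells i-2..i+2 around each X as dead. The player left with no safe cell loses, so this is a normal-play take-away game on strips of safe cells.
Placing X at cell i (0-indexed) of a strip of k safe cells leaves independent strips of sizes max(0, i-2) and max(0, k-i-3). Hence G(k) = mex{ G(max(0,i-2)) XOR G(max(0,k-i-3)) : 0 <= i < k }, with G(0) = 0.
G(1): splits (0,0):0^0=0 -> mex({0}) = 1
G(2): splits (0,0):0^0=0 -> mex({0}) = 1
G(3): splits (0,0):0^0=0 -> mex({0}) = 1
G(4): splits (0,1):0^1=1 (0,0):0^0=0 -> mex({0, 1}) = 2
Therefore G(4) = 2.

2


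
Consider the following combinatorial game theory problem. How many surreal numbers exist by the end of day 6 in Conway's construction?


Day 0: {|} = 0 is born. Count = 1.
Day n: the number of surreal numbers born by day n is 2^(n+1) - 1.
By day 0: 2^1 - 1 = 1
By day 1: 2^2 - 1 = 3
By day 2: 2^3 - 1 = 7
By day 3: 2^4 - 1 = 15
By day 4: 2^5 - 1 = 31
By day 5: 2^6 - 1 = 63
By day 6: 2^7 - 1 = 127
By day 6: 127 surreal numbers.

127


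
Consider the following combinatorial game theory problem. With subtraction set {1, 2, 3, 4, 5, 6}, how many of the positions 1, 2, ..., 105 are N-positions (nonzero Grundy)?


Subtraction set S = {1, 2, 3, 4, 5, 6}, so G(n) = n mod 7.
G(n) = 0 when n is a multiple of 7.
Multiples of 7 in [1, 105]: 15
N-positions (nonzero Grundy) = 105 - 15 = 90

90


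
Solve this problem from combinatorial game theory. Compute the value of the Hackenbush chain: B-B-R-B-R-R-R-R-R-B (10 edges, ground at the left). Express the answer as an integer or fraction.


Edges (from ground): B-B-R-B-R-R-R-R-R-B
By Berlekamp's sign-expansion rule, a Blue-Red Hackenbush stalk has the value of the surreal number whose sign sequence is the edge sequence with B -> + and R -> -.
Sign sequence: ++-+-----+
Trace the sign expansion in the surreal number tree, starting from 0:
Edge 1: B (sign +) -> bounds (0, +inf), value = 1
Edge 2: B (sign +) -> bounds (1, +inf), value = 2
Edge 3: R (sign -) -> bounds (1, 2), value = 3/2
Edge 4: B (sign +) -> bounds (3/2, 2), value = 7/4
Edge 5: R (sign -) -> bounds (3/2, 7/4), value = 13/8
Edge 6: R (sign -) -> bounds (3/2, 13/8), value = 25/16
Edge 7: R (sign -) -> bounds (3/2, 25/16), value = 49/32
Edge 8: R (sign -) -> bounds (3/2, 49/32), value = 97/64
Edge 9: R (sign -) -> bounds (3/2, 97/64), value = 193/128
Edge 10: B (sign +) -> bounds (193/128, 97/64), value = 387/256
Game value = 387/256

387/256


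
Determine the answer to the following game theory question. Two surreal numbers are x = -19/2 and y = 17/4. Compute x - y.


x = -19/2, y = 17/4
Converting to common denominator: 4
x = -38/4, y = 17/4
x - y = -19/2 - 17/4 = -55/4

-55/4


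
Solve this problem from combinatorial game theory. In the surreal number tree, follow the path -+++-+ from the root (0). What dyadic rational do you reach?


Sign expansion: -+++-+
Rule: track bounds (lo, hi), initially (-inf, +inf). On '+', the current value becomes lo and we move to the simplest number in (value, hi): value + 1 if hi = +inf, otherwise the midpoint (value + hi)/2. On '-', the current value becomes hi and we move to value - 1 if lo = -inf, otherwise the midpoint (lo + value)/2.
Start at 0.
Step 1: sign = -, move left. Bounds: (-inf, 0). Value = -1
Step 2: sign = +, move right. Bounds: (-1, 0). Value = -1/2
Step 3: sign = +, move right. Bounds: (-1/2, 0). Value = -1/4
Step 4: sign = +, move right. Bounds: (-1/4, 0). Value = -1/8
Step 5: sign = -, move left. Bounds: (-1/4, -1/8). Value = -3/16
Step 6: sign = +, move right. Bounds: (-3/16, -1/8). Value = -5/32
The surreal number with sign expansion -+++-+ is -5/32.

-5/32


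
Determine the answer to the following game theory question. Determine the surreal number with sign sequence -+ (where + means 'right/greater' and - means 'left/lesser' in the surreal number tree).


Sign expansion: -+
Rule: track bounds (lo, hi), initially (-inf, +inf). On '+', the current value becomes lo and we move to the simplest number in (value, hi): value + 1 if hi = +inf, otherwise the midpoint (value + hi)/2. On '-', the current value becomes hi and we move to value - 1 if lo = -inf, otherwise the midpoint (lo + value)/2.
Start at 0.
Step 1: sign = -, move left. Bounds: (-inf, 0). Value = -1
Step 2: sign = +, move right. Bounds: (-1, 0). Value = -1/2
The surreal number with sign expansion -+ is -1/2.

-1/2


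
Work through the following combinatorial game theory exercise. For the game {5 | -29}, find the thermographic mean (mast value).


Game = {5 | -29}, a switch {a | b} with numbers a > b.
Its thermograph has left wall a - t and right wall b + t, which meet at t = (a - b)/2, where both equal (a + b)/2. So the mast (mean value) is at (a + b)/2.
Mean = (5 + (-29))/2 = -24/2 = -12

-12


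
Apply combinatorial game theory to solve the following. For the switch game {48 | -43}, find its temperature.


The game is {48 | -43}, a switch {a | b} with numbers a > b.
Cooling {a | b} by t gives {a - t | b + t}, which stops being hot when a - t = b + t, i.e. at t = (a - b)/2. So the temperature of a switch is (a - b)/2.
Temperature = (Left option - Right option) / 2
= (48 - (-43)) / 2
= 91 / 2
= 91/2

91/2


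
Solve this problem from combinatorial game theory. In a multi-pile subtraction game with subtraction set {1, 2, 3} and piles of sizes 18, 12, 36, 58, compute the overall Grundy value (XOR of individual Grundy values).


Subtraction set: {1, 2, 3}
For this subtraction set, G(n) = n mod 4 (period = max + 1 = 4).
Pile 1 (size 18): G(18) = 18 mod 4 = 2
Pile 2 (size 12): G(12) = 12 mod 4 = 0
Pile 3 (size 36): G(36) = 36 mod 4 = 0
Pile 4 (size 58): G(58) = 58 mod 4 = 2
Total Grundy value = XOR of all: 2 XOR 0 XOR 0 XOR 2 = 0

0


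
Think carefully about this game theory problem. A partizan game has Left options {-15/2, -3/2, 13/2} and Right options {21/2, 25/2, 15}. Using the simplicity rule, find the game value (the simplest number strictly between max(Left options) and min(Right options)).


Left options: {-15/2, -3/2, 13/2}, max = 13/2
Right options: {21/2, 25/2, 15}, min = 21/2
All options are numbers and max(Left) < min(Right), so by the simplicity theorem the value is the simplest (earliest-born) number strictly between 13/2 and 21/2.
Integers 7 through 10 all lie strictly between 13/2 and 21/2.
Among integers, the simplest (lowest birthday = smallest |n|; 0 is born on day 0, +-n on day n) is 7.
No non-integer in the interval can be simpler: if x is a non-integer in the interval, then floor(x) or ceil(x) also lies in the interval (the interval contains an integer), and both are proper prefixes of x's sign expansion, i.e. born earlier. So the game value is 7.
Game value = 7

7


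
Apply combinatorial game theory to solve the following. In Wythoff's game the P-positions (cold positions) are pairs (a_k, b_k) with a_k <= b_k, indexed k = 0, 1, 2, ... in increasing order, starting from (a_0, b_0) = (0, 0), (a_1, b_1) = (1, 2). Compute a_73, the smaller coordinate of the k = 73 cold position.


By Wythoff's theorem, a_k = floor(k * phi) and b_k = floor(k * phi^2) = a_k + k, where phi = (1 + sqrt(5))/2 is the golden ratio.
phi = (1 + sqrt(5))/2 = 1.618034
k = 73
k * phi = 73 * 1.618034 = 118.116481
a_73 = floor(k * phi) = 118

118


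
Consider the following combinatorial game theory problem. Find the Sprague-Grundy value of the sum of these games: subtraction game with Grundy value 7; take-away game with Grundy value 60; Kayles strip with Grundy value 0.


By the Sprague-Grundy theorem, the Grundy value of a sum of games is the XOR of individual Grundy values.
subtraction game: Grundy value = 7. Running XOR: 0 XOR 7 = 7
take-away game: Grundy value = 60. Running XOR: 7 XOR 60 = 59
Kayles strip: Grundy value = 0. Running XOR: 59 XOR 0 = 59
The combined Grundy value is 59.

59


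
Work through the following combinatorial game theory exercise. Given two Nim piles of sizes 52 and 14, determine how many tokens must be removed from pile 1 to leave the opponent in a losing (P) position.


Piles: 52 and 14
Current XOR: 52 XOR 14 = 58 (non-zero, so this is an N-position).
To make the XOR zero, we need to find a move that balances the piles.
For pile 1 (size 52): target = 52 XOR 58 = 14
We reduce pile 1 from 52 to 14.
Tokens removed: 52 - 14 = 38
Verification: 14 XOR 14 = 0

38


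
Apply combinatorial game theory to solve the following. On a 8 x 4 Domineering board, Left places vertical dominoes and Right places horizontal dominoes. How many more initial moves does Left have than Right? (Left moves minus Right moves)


Board is 8 x 4 (rows x cols).
Left (vertical) placements: (rows-1) * cols = 7 * 4 = 28
Right (horizontal) placements: rows * (cols-1) = 8 * 3 = 24
Advantage = Left - Right = 28 - 24 = 4

4


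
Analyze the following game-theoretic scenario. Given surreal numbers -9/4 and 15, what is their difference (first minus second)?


x = -9/4, y = 15
Converting to common denominator: 4
x = -9/4, y = 60/4
x - y = -9/4 - 15 = -69/4

-69/4


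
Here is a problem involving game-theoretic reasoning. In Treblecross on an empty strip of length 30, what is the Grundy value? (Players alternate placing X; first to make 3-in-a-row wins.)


Treblecross: place X on empty cells; 3-in-a-row wins.
Playing within two cells of an existing X lets the opponent win at once, so sensible play treats the cells i-2..i+2 around each X as dead. The player left with no safe cell loses, so this is a normal-play take-away game on strips of safe cells.
Placing X at cell i (0-indexed) of a strip of k safe cells leaves independent strips of sizes max(0, i-2) and max(0, k-i-3). Hence G(k) = mex{ G(max(0,i-2)) XOR G(max(0,k-i-3)) : 0 <= i < k }, with G(0) = 0.
G(1): splits (0,0):0^0=0 -> mex({0}) = 1
G(2): splits (0,0):0^0=0 -> mex({0}) = 1
G(3): splits (0,0):0^0=0 -> mex({0}) = 1
G(4): splits (0,1):0^1=1 (0,0):0^0=0 -> mex({0, 1}) = 2
G(5): splits (0,2):0^1=1 (0,1):0^1=1 (0,0):0^0=0 -> mex({0, 1}) = 2
G(6) = mex({1}) = 0
G(7) = mex({0, 1, 2}) = 3
G(8) = mex({0, 1, 2}) = 3
G(9) = mex({0, 2}) = 1
G(10) = mex({0, 2, 3}) = 1
G(11) = mex({0, 3}) = 1
G(12) = mex({1, 3}) = 0
G(13) = mex({0, 1, 2, 3}) = 4
G(14) = mex({0, 1, 2}) = 3
G(15) = mex({0, 1, 2}) = 3
G(16) = mex({0, 1, 2, 4}) = 3
G(17) = mex({0, 1, 3, 4}) = 2
G(18) = mex({0, 1, 3, 4}) = 2
G(19) = mex({0, 1, 3, 5}) = 2
G(20) = mex({0, 1, 2, 3, 5}) = 4
G(21) = mex({0, 1, 2, 3, 5}) = 4
G(22) = mex({1, 2, 6}) = 0
G(23) = mex({0, 1, 2, 3, 4, 6}) = 5
G(24) = mex({0, 1, 2, 3, 4}) = 5
G(25) = mex({0, 1, 3, 4, 7}) = 2
G(26) = mex({0, 1, 3, 4, 5, 7}) = 2
G(27) = mex({0, 1, 3, 5}) = 2
G(28) = mex({0, 1, 2, 5}) = 3
G(29) = mex({0, 1, 2, 4, 5, 6}) = 3
G(30) = mex({1, 2, 4, 6}) = 0
Therefore G(30) = 0.

0


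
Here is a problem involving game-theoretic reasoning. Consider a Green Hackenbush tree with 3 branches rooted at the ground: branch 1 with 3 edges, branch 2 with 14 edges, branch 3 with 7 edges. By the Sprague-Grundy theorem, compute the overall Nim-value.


The tree has 3 branches from the ground vertex.
In Green Hackenbush, the Nim-value of a simple path of length k is k.
Branch 1: length 3, Nim-value = 3
Branch 2: length 14, Nim-value = 14
Branch 3: length 7, Nim-value = 7
Total Nim-value = XOR of all branch values:
0 XOR 3 = 3
3 XOR 14 = 13
13 XOR 7 = 10
Nim-value of the tree = 10

10


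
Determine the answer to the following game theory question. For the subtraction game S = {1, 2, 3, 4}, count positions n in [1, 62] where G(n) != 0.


Subtraction set S = {1, 2, 3, 4}, so G(n) = n mod 5.
G(n) = 0 when n is a multiple of 5.
Multiples of 5 in [1, 62]: 12
N-positions (nonzero Grundy) = 62 - 12 = 50

50


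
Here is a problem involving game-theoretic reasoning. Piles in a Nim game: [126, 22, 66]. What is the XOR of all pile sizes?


We need the XOR (exclusive or) of all pile sizes.
After XOR-ing pile 1 (size 126): 0 XOR 126 = 126
After XOR-ing pile 2 (size 22): 126 XOR 22 = 104
After XOR-ing pile 3 (size 66): 104 XOR 66 = 42
The Nim-value of this position is 42.

42


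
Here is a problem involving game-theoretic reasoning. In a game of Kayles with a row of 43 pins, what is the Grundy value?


Kayles: a move removes 1 or 2 adjacent pins from a contiguous row.
Removing pins from a row of k leaves two independent rows (a, b) with a + b = k - 1 (one pin) or a + b = k - 2 (two pins); an end removal gives a = 0.
By Sprague-Grundy, G(k) = mex{ G(a) XOR G(b) } over all these splits. G(0) = 0.
G(1): splits (0,0):0^0=0 -> mex({0}) = 1
G(2): splits (0,1):0^1=1 (0,0):0^0=0 -> mex({0, 1}) = 2
G(3): splits (0,2):0^2=2 (1,1):1^1=0 (0,1):0^1=1 -> mex({0, 1, 2}) = 3
G(4): splits (0,3):0^3=3 (1,2):1^2=3 (0,2):0^2=2 (1,1):1^1=0 -> mex({0, 2, 3}) = 1
G(5): splits (0,4):0^1=1 (1,3):1^3=2 (2,2):2^2=0 (0,3):0^3=3 (1,2):1^2=3 -> mex({0, 1, 2, 3}) = 4
G(6) = mex({0, 1, 2, 4}) = 3
G(7) = mex({0, 1, 3, 4, 5}) = 2
G(8) = mex({0, 2, 3, 5, 6}) = 1
G(9) = mex({0, 1, 2, 3, 6, 7}) = 4
G(10) = mex({0, 1, 3, 4, 5, 7}) = 2
G(11) = mex({0, 1, 2, 3, 4, 5}) = 6
G(12) = mex({0, 1, 2, 3, 5, 6, 7}) = 4
G(13) = mex({0, 2, 3, 4, 6, 7}) = 1
G(14) = mex({0, 1, 4, 5, 6, 7}) = 2
G(15) = mex({0, 1, 2, 3, 4, 5, 6}) = 7
G(16) = mex({0, 2, 3, 5, 6, 7}) = 1
G(17) = mex({0, 1, 2, 3, 5, 6, 7}) = 4
G(18) = mex({0, 1, 2, 4, 5, 6}) = 3
G(19) = mex({0, 1, 3, 4, 5, 7}) = 2
G(20) = mex({0, 2, 3, 4, 5, 6, 7}) = 1
G(21) = mex({0, 1, 2, 3, 5, 6, 7}) = 4
G(22) = mex({0, 1, 2, 3, 4, 5, 7}) = 6
G(23) = mex({0, 1, 2, 3, 4, 5, 6}) = 7
G(24) = mex({0, 1, 2, 3, 5, 6, 7}) = 4
G(25) = mex({0, 2, 3, 4, 6, 7}) = 1
G(26) = mex({0, 1, 3, 4, 5, 6, 7}) = 2
G(27) = mex({0, 1, 2, 3, 4, 5, 6, 7}) = 8
G(28) = mex({0, 1, 2, 3, 4, 6, 7, 8}) = 5
G(29) = mex({0, 1, 2, 3, 5, 6, 7, 8, 9}) = 4
G(30) = mex({0, 1, 2, 3, 4, 5, 6, 9, 10}) = 7
G(31) = mex({0, 1, 3, 4, 5, 7, 10, 11}) = 2
G(32) = mex({0, 2, 3, 4, 5, 6, 7, 9, 11}) = 1
G(33) = mex({0, 1, 2, 3, 4, 5, 6, 7, 9, 12}) = 8
G(34) = mex({0, 1, 2, 3, 4, 5, 7, 8, 11, 12}) = 6
G(35) = mex({0, 1, 2, 3, 4, 5, 6, 8, 9, 10, 11}) = 7
G(36) = mex({0, 1, 2, 3, 5, 6, 7, 9, 10}) = 4
G(37) = mex({0, 2, 3, 4, 6, 7, 9, 10, 11, 12}) = 1
G(38) = mex({0, 1, 3, 4, 5, 6, 7, 9, 10, 11, 12}) = 2
G(39) = mex({0, 1, 2, 4, 5, 6, 7, 9, 10, 12, 14}) = 3
G(40) = mex({0, 2, 3, 4, 6, 7, 11, 12, 14}) = 1
G(41) = mex({0, 1, 2, 3, 5, 6, 7, 9, 10, 11, 12}) = 4
G(42) = mex({0, 1, 2, 3, 4, 5, 6, 9, 10}) = 7
G(43) = mex({0, 1, 3, 4, 5, 7, 9, 10, 12, 15}) = 2
Therefore G(43) = 2.

2


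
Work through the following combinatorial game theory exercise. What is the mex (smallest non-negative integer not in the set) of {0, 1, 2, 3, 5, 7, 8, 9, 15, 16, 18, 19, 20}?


Set = {0, 1, 2, 3, 5, 7, 8, 9, 15, 16, 18, 19, 20}
0 is in the set.
1 is in the set.
2 is in the set.
3 is in the set.
4 is NOT in the set. This is the mex.
mex = 4

4


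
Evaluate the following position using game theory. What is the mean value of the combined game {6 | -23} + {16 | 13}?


G1 = {6 | -23}, G2 = {16 | 13}
Each is a switch {a | b} with numbers a > b; its mean value is (a + b)/2, and mean value is additive over game sums: m(G1 + G2) = m(G1) + m(G2).
Mean of G1 = (6 + (-23))/2 = -17/2 = -17/2
Mean of G2 = (16 + (13))/2 = 29/2 = 29/2
Mean of G1 + G2 = -17/2 + 29/2 = 6

6


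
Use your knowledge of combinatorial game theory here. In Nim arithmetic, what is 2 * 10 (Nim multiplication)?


Nim multiplication is bilinear over XOR: (u XOR v) * w = (u*w) XOR (v*w).
So we split each operand into its bit components and XOR the pairwise Nim products.
2 = 2 (as XOR of powers of 2).
10 = 2 + 8 (as XOR of powers of 2).
Using the standard Nim-product table on single bits:
  2*2 = 3,   2*4 = 8,   2*8 = 12,
  4*4 = 6,   4*8 = 11,  8*8 = 13,
and  1*x = x (identity), k*l = l*k (commutative).
Pairwise Nim products:
  2 * 2 = 3
  2 * 8 = 12
XOR them: 3 XOR 12 = 15.
Result: 2 * 10 = 15 (in Nim).

15


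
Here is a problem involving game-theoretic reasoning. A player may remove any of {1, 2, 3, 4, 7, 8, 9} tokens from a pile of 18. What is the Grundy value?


The subtraction set is S = {1, 2, 3, 4, 7, 8, 9}.
G(k) = mex{ G(k - s) : s in S, s <= k }. We compute iteratively: G(0) = 0.
G(1) = mex({0}) = 1
G(2) = mex({0, 1}) = 2
G(3) = mex({0, 1, 2}) = 3
G(4) = mex({0, 1, 2, 3}) = 4
G(5) = mex({1, 2, 3, 4}) = 0
G(6) = mex({0, 2, 3, 4}) = 1
G(7) = mex({0, 1, 3, 4}) = 2
G(8) = mex({0, 1, 2, 4}) = 3
G(9) = mex({0, 1, 2, 3}) = 4
G(10) = mex({1, 2, 3, 4}) = 0
G(11) = mex({0, 2, 3, 4}) = 1
G(12) = mex({0, 1, 3, 4}) = 2
G(13) = mex({0, 1, 2, 4}) = 3
Observe that G(5)..G(13) = 0, 1, 2, 3, 4, 0, 1, 2, 3 repeats G(0)..G(8) = 0, 1, 2, 3, 4, 0, 1, 2, 3.
For k >= max(S) = 9, G(k) is determined by the previous 9 values G(k-9)..G(k-1); a window of 9 consecutive values has recurred shifted by 5, so by induction G(k + 5) = G(k) for all k >= 0: the sequence is periodic from the start with period 5.
One period: G(0..4) = 0, 1, 2, 3, 4.
18 mod 5 = 3, so G(18) = G(3) = 3.

3


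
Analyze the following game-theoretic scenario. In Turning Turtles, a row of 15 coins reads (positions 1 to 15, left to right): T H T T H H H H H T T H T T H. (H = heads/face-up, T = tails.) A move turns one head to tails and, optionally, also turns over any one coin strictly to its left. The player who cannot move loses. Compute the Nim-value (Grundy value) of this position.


Coins: T H T T H H H H H T T H T T H
Key fact: a single head at position k behaves exactly like a Nim heap of size k (turning it to T and optionally flipping a coin at j < k corresponds to moving the heap from k to j, or to 0), and heads combine as a disjunctive sum (two heads at the same place would cancel, matching j XOR j = 0). So the Nim-value is the XOR of the 1-indexed positions of the heads.
Face-up positions (1-indexed): [2, 5, 6, 7, 8, 9, 12, 15]
XOR 0 with 2: 0 XOR 2 = 2
XOR 2 with 5: 2 XOR 5 = 7
XOR 7 with 6: 7 XOR 6 = 1
XOR 1 with 7: 1 XOR 7 = 6
XOR 6 with 8: 6 XOR 8 = 14
XOR 14 with 9: 14 XOR 9 = 7
XOR 7 with 12: 7 XOR 12 = 11
XOR 11 with 15: 11 XOR 15 = 4
Nim-value = 4

4


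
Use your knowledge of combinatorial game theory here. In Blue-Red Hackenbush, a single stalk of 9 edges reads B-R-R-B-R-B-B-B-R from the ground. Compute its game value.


Edges (from ground): B-R-R-B-R-B-B-B-R
By Berlekamp's sign-expansion rule, a Blue-Red Hackenbush stalk has the value of the surreal number whose sign sequence is the edge sequence with B -> + and R -> -.
Sign sequence: +--+-+++-
Trace the sign expansion in the surreal number tree, starting from 0:
Edge 1: B (sign +) -> bounds (0, +inf), value = 1
Edge 2: R (sign -) -> bounds (0, 1), value = 1/2
Edge 3: R (sign -) -> bounds (0, 1/2), value = 1/4
Edge 4: B (sign +) -> bounds (1/4, 1/2), value = 3/8
Edge 5: R (sign -) -> bounds (1/4, 3/8), value = 5/16
Edge 6: B (sign +) -> bounds (5/16, 3/8), value = 11/32
Edge 7: B (sign +) -> bounds (11/32, 3/8), value = 23/64
Edge 8: B (sign +) -> bounds (23/64, 3/8), value = 47/128
Edge 9: R (sign -) -> bounds (23/64, 47/128), value = 93/256
Game value = 93/256

93/256


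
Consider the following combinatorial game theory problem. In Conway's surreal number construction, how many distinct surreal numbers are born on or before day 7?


Day 0: {|} = 0 is born. Count = 1.
Day n: the number of surreal numbers born by day n is 2^(n+1) - 1.
By day 0: 2^1 - 1 = 1
By day 1: 2^2 - 1 = 3
By day 2: 2^3 - 1 = 7
By day 3: 2^4 - 1 = 15
By day 4: 2^5 - 1 = 31
By day 5: 2^6 - 1 = 63
By day 6: 2^7 - 1 = 127
By day 7: 2^8 - 1 = 255
By day 7: 255 surreal numbers.

255


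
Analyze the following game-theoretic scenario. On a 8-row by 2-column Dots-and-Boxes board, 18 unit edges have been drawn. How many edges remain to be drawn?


Grid: 8 x 2 boxes, i.e. 9 rows and 3 columns of dots.
Horizontal edges: (rows + 1) * cols = 9 * 2 = 18
Vertical edges: rows * (cols + 1) = 8 * 3 = 24
Total edges: 18 + 24 = 42
Edges drawn: 18
Remaining: 42 - 18 = 24

24


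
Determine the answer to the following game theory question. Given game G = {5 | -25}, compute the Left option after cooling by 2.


Original game: {5 | -25} (a switch {a | b} with a > b).
Cooling by t (for t below the temperature (a - b)/2 = 15) taxes each move by t: {a | b} cooled by t is {a - t | b + t}.
Cooling amount: t = 2
Cooled Left option: 5 - 2 = 3
Cooled Right option: -25 + 2 = -23
Cooled game: {3 | -23}
Left option = 3

3


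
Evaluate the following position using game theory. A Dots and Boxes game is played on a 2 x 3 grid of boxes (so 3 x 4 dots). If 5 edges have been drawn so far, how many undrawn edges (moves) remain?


Grid: 2 x 3 boxes, i.e. 3 rows and 4 columns of dots.
Horizontal edges: (rows + 1) * cols = 3 * 3 = 9
Vertical edges: rows * (cols + 1) = 2 * 4 = 8
Total edges: 9 + 8 = 17
Edges drawn: 5
Remaining: 17 - 5 = 12

12


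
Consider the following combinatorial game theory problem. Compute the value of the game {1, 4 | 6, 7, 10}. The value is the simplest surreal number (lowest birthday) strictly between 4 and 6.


Left options: {1, 4}, max = 4
Right options: {6, 7, 10}, min = 6
All options are numbers and max(Left) < min(Right), so by the simplicity theorem the value is the simplest (earliest-born) number strictly between 4 and 6.
The only integer strictly between 4 and 6 is 5.
No non-integer in the interval can be simpler: if x is a non-integer in the interval, then floor(x) or ceil(x) also lies in the interval (the interval contains an integer), and both are proper prefixes of x's sign expansion, i.e. born earlier. So the game value is 5.
Game value = 5

5


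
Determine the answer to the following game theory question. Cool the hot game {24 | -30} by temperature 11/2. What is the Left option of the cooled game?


Original game: {24 | -30} (a switch {a | b} with a > b).
Cooling by t (for t below the temperature (a - b)/2 = 27) taxes each move by t: {a | b} cooled by t is {a - t | b + t}.
Cooling amount: t = 11/2
Cooled Left option: 24 - 11/2 = 37/2
Cooled Right option: -30 + 11/2 = -49/2
Cooled game: {37/2 | -49/2}
Left option = 37/2

37/2


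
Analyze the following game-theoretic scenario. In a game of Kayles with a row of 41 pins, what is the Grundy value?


Kayles: a move removes 1 or 2 adjacent pins from a contiguous row.
Removing pins from a row of k leaves two independent rows (a, b) with a + b = k - 1 (one pin) or a + b = k - 2 (two pins); an end removal gives a = 0.
By Sprague-Grundy, G(k) = mex{ G(a) XOR G(b) } over all these splits. G(0) = 0.
G(1): splits (0,0):0^0=0 -> mex({0}) = 1
G(2): splits (0,1):0^1=1 (0,0):0^0=0 -> mex({0, 1}) = 2
G(3): splits (0,2):0^2=2 (1,1):1^1=0 (0,1):0^1=1 -> mex({0, 1, 2}) = 3
G(4): splits (0,3):0^3=3 (1,2):1^2=3 (0,2):0^2=2 (1,1):1^1=0 -> mex({0, 2, 3}) = 1
G(5): splits (0,4):0^1=1 (1,3):1^3=2 (2,2):2^2=0 (0,3):0^3=3 (1,2):1^2=3 -> mex({0, 1, 2, 3}) = 4
G(6) = mex({0, 1, 2, 4}) = 3
G(7) = mex({0, 1, 3, 4, 5}) = 2
G(8) = mex({0, 2, 3, 5, 6}) = 1
G(9) = mex({0, 1, 2, 3, 6, 7}) = 4
G(10) = mex({0, 1, 3, 4, 5, 7}) = 2
G(11) = mex({0, 1, 2, 3, 4, 5}) = 6
G(12) = mex({0, 1, 2, 3, 5, 6, 7}) = 4
G(13) = mex({0, 2, 3, 4, 6, 7}) = 1
G(14) = mex({0, 1, 4, 5, 6, 7}) = 2
G(15) = mex({0, 1, 2, 3, 4, 5, 6}) = 7
G(16) = mex({0, 2, 3, 5, 6, 7}) = 1
G(17) = mex({0, 1, 2, 3, 5, 6, 7}) = 4
G(18) = mex({0, 1, 2, 4, 5, 6}) = 3
G(19) = mex({0, 1, 3, 4, 5, 7}) = 2
G(20) = mex({0, 2, 3, 4, 5, 6, 7}) = 1
G(21) = mex({0, 1, 2, 3, 5, 6, 7}) = 4
G(22) = mex({0, 1, 2, 3, 4, 5, 7}) = 6
G(23) = mex({0, 1, 2, 3, 4, 5, 6}) = 7
G(24) = mex({0, 1, 2, 3, 5, 6, 7}) = 4
G(25) = mex({0, 2, 3, 4, 6, 7}) = 1
G(26) = mex({0, 1, 3, 4, 5, 6, 7}) = 2
G(27) = mex({0, 1, 2, 3, 4, 5, 6, 7}) = 8
G(28) = mex({0, 1, 2, 3, 4, 6, 7, 8}) = 5
G(29) = mex({0, 1, 2, 3, 5, 6, 7, 8, 9}) = 4
G(30) = mex({0, 1, 2, 3, 4, 5, 6, 9, 10}) = 7
G(31) = mex({0, 1, 3, 4, 5, 7, 10, 11}) = 2
G(32) = mex({0, 2, 3, 4, 5, 6, 7, 9, 11}) = 1
G(33) = mex({0, 1, 2, 3, 4, 5, 6, 7, 9, 12}) = 8
G(34) = mex({0, 1, 2, 3, 4, 5, 7, 8, 11, 12}) = 6
G(35) = mex({0, 1, 2, 3, 4, 5, 6, 8, 9, 10, 11}) = 7
G(36) = mex({0, 1, 2, 3, 5, 6, 7, 9, 10}) = 4
G(37) = mex({0, 2, 3, 4, 6, 7, 9, 10, 11, 12}) = 1
G(38) = mex({0, 1, 3, 4, 5, 6, 7, 9, 10, 11, 12}) = 2
G(39) = mex({0, 1, 2, 4, 5, 6, 7, 9, 10, 12, 14}) = 3
G(40) = mex({0, 2, 3, 4, 6, 7, 11, 12, 14}) = 1
G(41) = mex({0, 1, 2, 3, 5, 6, 7, 9, 10, 11, 12}) = 4
Therefore G(41) = 4.

4


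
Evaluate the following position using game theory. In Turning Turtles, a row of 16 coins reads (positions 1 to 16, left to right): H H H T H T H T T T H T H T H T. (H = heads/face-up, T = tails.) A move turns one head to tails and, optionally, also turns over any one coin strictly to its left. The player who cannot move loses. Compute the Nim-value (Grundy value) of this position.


Coins: H H H T H T H T T T H T H T H T
Key fact: a single head at position k behaves exactly like a Nim heap of size k (turning it to T and optionally flipping a coin at j < k corresponds to moving the heap from k to j, or to 0), and heads combine as a disjunctive sum (two heads at the same place would cancel, matching j XOR j = 0). So the Nim-value is the XOR of the 1-indexed positions of the heads.
Face-up positions (1-indexed): [1, 2, 3, 5, 7, 11, 13, 15]
XOR 0 with 1: 0 XOR 1 = 1
XOR 1 with 2: 1 XOR 2 = 3
XOR 3 with 3: 3 XOR 3 = 0
XOR 0 with 5: 0 XOR 5 = 5
XOR 5 with 7: 5 XOR 7 = 2
XOR 2 with 11: 2 XOR 11 = 9
XOR 9 with 13: 9 XOR 13 = 4
XOR 4 with 15: 4 XOR 15 = 11
Nim-value = 11

11
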